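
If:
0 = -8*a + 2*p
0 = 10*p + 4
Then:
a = -1/10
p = -2/5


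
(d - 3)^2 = d^2 - 6*d + 9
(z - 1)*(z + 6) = z^2 + 5*z - 6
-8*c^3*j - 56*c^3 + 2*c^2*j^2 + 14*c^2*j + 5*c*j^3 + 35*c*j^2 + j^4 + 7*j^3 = (-c + j)*(2*c + j)*(4*c + j)*(j + 7)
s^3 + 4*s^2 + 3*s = s*(s + 1)*(s + 3)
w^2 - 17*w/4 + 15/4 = (w - 3)*(w - 5/4)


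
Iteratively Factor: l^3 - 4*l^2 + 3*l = (l - 3)*(l^2 - l) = (l - 3)*(l - 1)*(l)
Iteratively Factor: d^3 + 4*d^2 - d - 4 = (d + 4)*(d^2 - 1) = (d + 1)*(d + 4)*(d - 1)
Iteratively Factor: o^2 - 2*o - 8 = (o + 2)*(o - 4)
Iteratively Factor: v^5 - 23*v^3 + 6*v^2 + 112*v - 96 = (v + 4)*(v^4 - 4*v^3 - 7*v^2 + 34*v - 24) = (v - 2)*(v + 4)*(v^3 - 2*v^2 - 11*v + 12) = (v - 2)*(v - 1)*(v + 4)*(v^2 - v - 12) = (v - 2)*(v - 1)*(v + 3)*(v + 4)*(v - 4)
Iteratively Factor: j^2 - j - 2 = (j - 2)*(j + 1)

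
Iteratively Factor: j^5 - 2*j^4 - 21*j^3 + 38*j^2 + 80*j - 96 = (j + 4)*(j^4 - 6*j^3 + 3*j^2 + 26*j - 24) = (j - 1)*(j + 4)*(j^3 - 5*j^2 - 2*j + 24) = (j - 1)*(j + 2)*(j + 4)*(j^2 - 7*j + 12) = (j - 4)*(j - 1)*(j + 2)*(j + 4)*(j - 3)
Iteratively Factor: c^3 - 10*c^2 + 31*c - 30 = (c - 2)*(c^2 - 8*c + 15) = (c - 5)*(c - 2)*(c - 3)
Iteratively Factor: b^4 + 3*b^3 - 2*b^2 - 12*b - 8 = (b - 2)*(b^3 + 5*b^2 + 8*b + 4) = (b - 2)*(b + 2)*(b^2 + 3*b + 2) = (b - 2)*(b + 2)^2*(b + 1)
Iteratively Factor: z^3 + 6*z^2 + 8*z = (z + 2)*(z^2 + 4*z) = z*(z + 2)*(z + 4)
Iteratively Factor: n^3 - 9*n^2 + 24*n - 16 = (n - 4)*(n^2 - 5*n + 4) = (n - 4)^2*(n - 1)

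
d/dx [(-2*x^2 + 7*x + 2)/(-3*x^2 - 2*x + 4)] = (25*x^2 - 4*x + 32)/(9*x^4 + 12*x^3 - 20*x^2 - 16*x + 16)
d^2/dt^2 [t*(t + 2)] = 2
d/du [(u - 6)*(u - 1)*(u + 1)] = 3*u^2 - 12*u - 1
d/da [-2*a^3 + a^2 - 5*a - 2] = -6*a^2 + 2*a - 5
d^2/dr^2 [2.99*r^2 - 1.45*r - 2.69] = 5.98000000000000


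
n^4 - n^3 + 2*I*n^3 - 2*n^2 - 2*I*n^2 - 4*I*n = n*(n - 2)*(n + 1)*(n + 2*I)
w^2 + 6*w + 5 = (w + 1)*(w + 5)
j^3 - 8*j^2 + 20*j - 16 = (j - 4)*(j - 2)^2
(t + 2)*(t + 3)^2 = t^3 + 8*t^2 + 21*t + 18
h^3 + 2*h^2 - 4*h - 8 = (h - 2)*(h + 2)^2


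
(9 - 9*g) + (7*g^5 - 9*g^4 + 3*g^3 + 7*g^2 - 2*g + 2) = 7*g^5 - 9*g^4 + 3*g^3 + 7*g^2 - 11*g + 11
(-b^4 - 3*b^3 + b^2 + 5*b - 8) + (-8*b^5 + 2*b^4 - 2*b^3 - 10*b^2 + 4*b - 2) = -8*b^5 + b^4 - 5*b^3 - 9*b^2 + 9*b - 10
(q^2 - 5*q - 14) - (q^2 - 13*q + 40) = 8*q - 54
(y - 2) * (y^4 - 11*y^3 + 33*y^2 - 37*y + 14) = y^5 - 13*y^4 + 55*y^3 - 103*y^2 + 88*y - 28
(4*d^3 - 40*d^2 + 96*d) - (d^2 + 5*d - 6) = 4*d^3 - 41*d^2 + 91*d + 6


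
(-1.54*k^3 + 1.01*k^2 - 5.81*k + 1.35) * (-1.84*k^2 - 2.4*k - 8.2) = 2.8336*k^5 + 1.8376*k^4 + 20.8944*k^3 + 3.178*k^2 + 44.402*k - 11.07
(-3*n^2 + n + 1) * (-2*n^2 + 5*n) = 6*n^4 - 17*n^3 + 3*n^2 + 5*n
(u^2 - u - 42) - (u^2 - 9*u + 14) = 8*u - 56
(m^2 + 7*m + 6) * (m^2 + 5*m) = m^4 + 12*m^3 + 41*m^2 + 30*m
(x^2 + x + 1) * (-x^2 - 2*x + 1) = -x^4 - 3*x^3 - 2*x^2 - x + 1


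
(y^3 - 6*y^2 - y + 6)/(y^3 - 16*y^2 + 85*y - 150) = (y^2 - 1)/(y^2 - 10*y + 25)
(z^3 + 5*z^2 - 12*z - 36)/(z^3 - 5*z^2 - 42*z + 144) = (z + 2)/(z - 8)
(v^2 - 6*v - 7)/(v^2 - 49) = (v + 1)/(v + 7)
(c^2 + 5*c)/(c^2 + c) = (c + 5)/(c + 1)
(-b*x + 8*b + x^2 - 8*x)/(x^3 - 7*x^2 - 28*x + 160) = (-b + x)/(x^2 + x - 20)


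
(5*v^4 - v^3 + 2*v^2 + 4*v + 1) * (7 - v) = -5*v^5 + 36*v^4 - 9*v^3 + 10*v^2 + 27*v + 7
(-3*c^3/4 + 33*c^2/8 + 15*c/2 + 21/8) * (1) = -3*c^3/4 + 33*c^2/8 + 15*c/2 + 21/8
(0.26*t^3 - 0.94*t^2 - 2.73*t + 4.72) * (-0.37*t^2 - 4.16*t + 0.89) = -0.0962*t^5 - 0.7338*t^4 + 5.1519*t^3 + 8.7738*t^2 - 22.0649*t + 4.2008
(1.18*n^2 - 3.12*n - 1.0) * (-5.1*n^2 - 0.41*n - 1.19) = -6.018*n^4 + 15.4282*n^3 + 4.975*n^2 + 4.1228*n + 1.19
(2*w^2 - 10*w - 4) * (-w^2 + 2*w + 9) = -2*w^4 + 14*w^3 + 2*w^2 - 98*w - 36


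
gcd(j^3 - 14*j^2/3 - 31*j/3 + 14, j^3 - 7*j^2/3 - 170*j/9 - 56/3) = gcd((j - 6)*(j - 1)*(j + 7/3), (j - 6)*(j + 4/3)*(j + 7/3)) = j^2 - 11*j/3 - 14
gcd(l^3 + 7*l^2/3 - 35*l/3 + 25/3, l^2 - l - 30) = l + 5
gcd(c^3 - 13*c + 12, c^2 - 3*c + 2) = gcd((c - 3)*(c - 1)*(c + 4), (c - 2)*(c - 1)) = c - 1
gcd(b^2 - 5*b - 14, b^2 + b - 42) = 1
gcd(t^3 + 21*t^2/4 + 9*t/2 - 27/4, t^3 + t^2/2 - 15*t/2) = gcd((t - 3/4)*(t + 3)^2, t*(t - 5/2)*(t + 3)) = t + 3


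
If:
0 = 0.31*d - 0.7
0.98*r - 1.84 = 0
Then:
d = 2.26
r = 1.88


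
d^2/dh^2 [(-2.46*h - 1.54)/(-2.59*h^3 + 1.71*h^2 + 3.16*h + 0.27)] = (99.011556*h^5 + 58.595124*h^4 - 54.474276*h^3 - 27.961836*h^2 + 49.576104*h + 25.135868)/(17.373979*h^9 - 34.412553*h^8 - 40.872531*h^7 + 73.538172*h^6 + 57.042462*h^5 - 40.335921*h^4 - 39.741895*h^3 - 8.462313*h^2 - 0.691092*h - 0.019683)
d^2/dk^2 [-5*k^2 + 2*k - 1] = -10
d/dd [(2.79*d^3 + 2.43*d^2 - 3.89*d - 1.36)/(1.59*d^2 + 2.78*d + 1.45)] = (4.4361*d^4 + 15.5124*d^3 + 25.077*d^2 + 11.3718*d - 1.8597)/(2.5281*d^4 + 8.8404*d^3 + 12.3394*d^2 + 8.062*d + 2.1025)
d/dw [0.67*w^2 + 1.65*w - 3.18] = 1.34*w + 1.65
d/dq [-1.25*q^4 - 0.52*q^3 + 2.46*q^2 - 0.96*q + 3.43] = -5.0*q^3 - 1.56*q^2 + 4.92*q - 0.96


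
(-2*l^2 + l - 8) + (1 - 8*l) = -2*l^2 - 7*l - 7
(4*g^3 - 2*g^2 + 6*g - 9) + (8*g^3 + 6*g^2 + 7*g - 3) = 12*g^3 + 4*g^2 + 13*g - 12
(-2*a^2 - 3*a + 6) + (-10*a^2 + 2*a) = -12*a^2 - a + 6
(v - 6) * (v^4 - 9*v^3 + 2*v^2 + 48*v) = v^5 - 15*v^4 + 56*v^3 + 36*v^2 - 288*v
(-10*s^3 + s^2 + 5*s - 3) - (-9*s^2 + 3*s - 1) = -10*s^3 + 10*s^2 + 2*s - 2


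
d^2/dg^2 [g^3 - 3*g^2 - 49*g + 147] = 6*g - 6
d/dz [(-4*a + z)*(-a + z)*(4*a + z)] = -16*a^2 - 2*a*z + 3*z^2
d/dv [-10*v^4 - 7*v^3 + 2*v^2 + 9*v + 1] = -40*v^3 - 21*v^2 + 4*v + 9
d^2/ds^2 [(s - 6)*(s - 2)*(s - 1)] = 6*s - 18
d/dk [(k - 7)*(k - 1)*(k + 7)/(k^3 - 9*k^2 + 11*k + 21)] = 8*(-k^2 + k - 4)/(k^4 - 4*k^3 - 2*k^2 + 12*k + 9)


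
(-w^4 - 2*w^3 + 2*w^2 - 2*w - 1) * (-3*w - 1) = 3*w^5 + 7*w^4 - 4*w^3 + 4*w^2 + 5*w + 1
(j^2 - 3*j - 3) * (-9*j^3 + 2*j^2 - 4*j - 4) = -9*j^5 + 29*j^4 + 17*j^3 + 2*j^2 + 24*j + 12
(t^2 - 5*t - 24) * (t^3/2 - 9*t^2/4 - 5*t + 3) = t^5/2 - 19*t^4/4 - 23*t^3/4 + 82*t^2 + 105*t - 72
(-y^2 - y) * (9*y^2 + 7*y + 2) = -9*y^4 - 16*y^3 - 9*y^2 - 2*y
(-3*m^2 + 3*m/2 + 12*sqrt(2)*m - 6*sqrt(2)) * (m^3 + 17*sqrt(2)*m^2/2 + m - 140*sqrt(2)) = -3*m^5 - 27*sqrt(2)*m^4/2 + 3*m^4/2 + 27*sqrt(2)*m^3/4 + 201*m^3 - 201*m^2/2 + 432*sqrt(2)*m^2 - 3360*m - 216*sqrt(2)*m + 1680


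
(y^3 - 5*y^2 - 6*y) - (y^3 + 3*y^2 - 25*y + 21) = -8*y^2 + 19*y - 21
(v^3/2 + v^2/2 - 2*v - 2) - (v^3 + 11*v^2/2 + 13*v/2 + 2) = -v^3/2 - 5*v^2 - 17*v/2 - 4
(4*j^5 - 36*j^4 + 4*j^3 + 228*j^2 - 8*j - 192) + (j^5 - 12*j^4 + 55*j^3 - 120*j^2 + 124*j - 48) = 5*j^5 - 48*j^4 + 59*j^3 + 108*j^2 + 116*j - 240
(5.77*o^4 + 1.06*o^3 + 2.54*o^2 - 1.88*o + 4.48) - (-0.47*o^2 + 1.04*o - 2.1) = 5.77*o^4 + 1.06*o^3 + 3.01*o^2 - 2.92*o + 6.58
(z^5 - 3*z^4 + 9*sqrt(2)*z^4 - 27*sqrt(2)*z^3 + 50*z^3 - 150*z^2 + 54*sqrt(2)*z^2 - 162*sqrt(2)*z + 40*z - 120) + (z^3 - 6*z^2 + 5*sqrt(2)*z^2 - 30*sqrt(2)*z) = z^5 - 3*z^4 + 9*sqrt(2)*z^4 - 27*sqrt(2)*z^3 + 51*z^3 - 156*z^2 + 59*sqrt(2)*z^2 - 192*sqrt(2)*z + 40*z - 120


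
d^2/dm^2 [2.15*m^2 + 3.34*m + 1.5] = 4.30000000000000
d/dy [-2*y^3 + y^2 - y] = -6*y^2 + 2*y - 1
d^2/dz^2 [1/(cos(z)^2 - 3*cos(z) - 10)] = (4*sin(z)^4 - 51*sin(z)^2 - 75*cos(z)/4 - 9*cos(3*z)/4 + 9)/(sin(z)^2 + 3*cos(z) + 9)^3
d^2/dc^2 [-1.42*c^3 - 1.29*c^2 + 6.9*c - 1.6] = -8.52*c - 2.58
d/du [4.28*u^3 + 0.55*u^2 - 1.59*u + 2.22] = 12.84*u^2 + 1.1*u - 1.59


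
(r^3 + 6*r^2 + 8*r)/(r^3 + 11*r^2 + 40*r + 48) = r*(r + 2)/(r^2 + 7*r + 12)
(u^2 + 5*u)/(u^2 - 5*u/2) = 2*(u + 5)/(2*u - 5)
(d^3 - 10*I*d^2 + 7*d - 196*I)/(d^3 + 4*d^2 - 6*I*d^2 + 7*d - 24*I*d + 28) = (d^2 - 3*I*d + 28)/(d^2 + d*(4 + I) + 4*I)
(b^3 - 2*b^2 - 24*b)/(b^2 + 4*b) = b - 6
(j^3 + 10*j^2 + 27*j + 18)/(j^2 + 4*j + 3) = j + 6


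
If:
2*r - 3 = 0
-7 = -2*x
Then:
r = 3/2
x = 7/2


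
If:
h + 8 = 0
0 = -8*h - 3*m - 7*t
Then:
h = -8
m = 64/3 - 7*t/3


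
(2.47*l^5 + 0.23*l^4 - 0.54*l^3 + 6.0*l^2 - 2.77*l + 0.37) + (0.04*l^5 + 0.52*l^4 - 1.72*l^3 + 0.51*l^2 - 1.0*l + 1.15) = 2.51*l^5 + 0.75*l^4 - 2.26*l^3 + 6.51*l^2 - 3.77*l + 1.52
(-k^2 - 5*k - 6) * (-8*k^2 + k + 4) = 8*k^4 + 39*k^3 + 39*k^2 - 26*k - 24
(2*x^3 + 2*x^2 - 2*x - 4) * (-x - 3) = -2*x^4 - 8*x^3 - 4*x^2 + 10*x + 12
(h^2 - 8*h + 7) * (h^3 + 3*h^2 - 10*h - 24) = h^5 - 5*h^4 - 27*h^3 + 77*h^2 + 122*h - 168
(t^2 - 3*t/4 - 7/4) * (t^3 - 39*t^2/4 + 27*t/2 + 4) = t^5 - 21*t^4/2 + 305*t^3/16 + 175*t^2/16 - 213*t/8 - 7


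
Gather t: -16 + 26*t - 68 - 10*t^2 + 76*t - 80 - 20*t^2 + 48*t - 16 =-30*t^2 + 150*t - 180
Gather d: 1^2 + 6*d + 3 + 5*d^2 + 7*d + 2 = 5*d^2 + 13*d + 6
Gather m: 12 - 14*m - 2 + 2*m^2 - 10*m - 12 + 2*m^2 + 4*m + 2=4*m^2 - 20*m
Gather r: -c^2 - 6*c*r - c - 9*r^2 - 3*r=-c^2 - c - 9*r^2 + r*(-6*c - 3)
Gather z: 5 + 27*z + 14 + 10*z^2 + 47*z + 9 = 10*z^2 + 74*z + 28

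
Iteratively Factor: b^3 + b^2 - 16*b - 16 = (b + 1)*(b^2 - 16) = (b - 4)*(b + 1)*(b + 4)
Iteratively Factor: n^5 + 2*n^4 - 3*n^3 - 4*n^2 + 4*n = (n - 1)*(n^4 + 3*n^3 - 4*n) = (n - 1)*(n + 2)*(n^3 + n^2 - 2*n) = (n - 1)^2*(n + 2)*(n^2 + 2*n) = (n - 1)^2*(n + 2)^2*(n)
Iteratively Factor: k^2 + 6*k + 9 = (k + 3)*(k + 3)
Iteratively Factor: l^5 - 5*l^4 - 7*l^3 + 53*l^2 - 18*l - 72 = (l - 4)*(l^4 - l^3 - 11*l^2 + 9*l + 18) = (l - 4)*(l + 3)*(l^3 - 4*l^2 + l + 6) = (l - 4)*(l - 2)*(l + 3)*(l^2 - 2*l - 3) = (l - 4)*(l - 2)*(l + 1)*(l + 3)*(l - 3)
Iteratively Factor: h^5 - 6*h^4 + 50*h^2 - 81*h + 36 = (h - 4)*(h^4 - 2*h^3 - 8*h^2 + 18*h - 9) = (h - 4)*(h - 1)*(h^3 - h^2 - 9*h + 9) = (h - 4)*(h - 1)^2*(h^2 - 9) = (h - 4)*(h - 3)*(h - 1)^2*(h + 3)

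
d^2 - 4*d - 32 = (d - 8)*(d + 4)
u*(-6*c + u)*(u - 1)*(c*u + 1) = -6*c^2*u^3 + 6*c^2*u^2 + c*u^4 - c*u^3 - 6*c*u^2 + 6*c*u + u^3 - u^2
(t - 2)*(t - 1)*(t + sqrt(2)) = t^3 - 3*t^2 + sqrt(2)*t^2 - 3*sqrt(2)*t + 2*t + 2*sqrt(2)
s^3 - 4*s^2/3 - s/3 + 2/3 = (s - 1)^2*(s + 2/3)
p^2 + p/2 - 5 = (p - 2)*(p + 5/2)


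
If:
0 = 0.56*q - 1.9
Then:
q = 3.39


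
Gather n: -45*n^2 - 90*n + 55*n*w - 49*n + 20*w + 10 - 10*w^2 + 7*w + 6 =-45*n^2 + n*(55*w - 139) - 10*w^2 + 27*w + 16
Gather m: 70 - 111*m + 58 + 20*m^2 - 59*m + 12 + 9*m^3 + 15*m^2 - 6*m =9*m^3 + 35*m^2 - 176*m + 140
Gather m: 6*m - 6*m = 0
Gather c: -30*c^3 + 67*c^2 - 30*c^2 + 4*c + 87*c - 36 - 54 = -30*c^3 + 37*c^2 + 91*c - 90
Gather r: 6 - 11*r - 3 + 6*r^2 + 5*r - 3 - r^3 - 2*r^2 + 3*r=-r^3 + 4*r^2 - 3*r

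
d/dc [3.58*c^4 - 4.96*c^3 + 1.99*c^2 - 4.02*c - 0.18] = 14.32*c^3 - 14.88*c^2 + 3.98*c - 4.02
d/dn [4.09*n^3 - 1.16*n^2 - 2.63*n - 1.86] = 12.27*n^2 - 2.32*n - 2.63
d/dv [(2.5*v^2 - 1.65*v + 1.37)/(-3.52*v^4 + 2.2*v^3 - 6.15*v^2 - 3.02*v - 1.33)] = (17.6*v^5 - 22.924*v^4 + 26.5496*v^3 - 26.7395*v^2 + 10.201*v + 6.3319)/(12.3904*v^8 - 15.488*v^7 + 48.136*v^6 - 5.7992*v^5 + 33.8977*v^4 + 31.294*v^3 + 25.4794*v^2 + 8.0332*v + 1.7689)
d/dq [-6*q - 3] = -6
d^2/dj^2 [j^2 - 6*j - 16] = 2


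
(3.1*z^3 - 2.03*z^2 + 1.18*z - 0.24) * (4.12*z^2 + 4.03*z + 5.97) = 12.772*z^5 + 4.1294*z^4 + 15.1877*z^3 - 8.3525*z^2 + 6.0774*z - 1.4328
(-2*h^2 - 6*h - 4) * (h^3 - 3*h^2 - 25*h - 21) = -2*h^5 + 64*h^3 + 204*h^2 + 226*h + 84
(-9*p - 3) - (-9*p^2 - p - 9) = 9*p^2 - 8*p + 6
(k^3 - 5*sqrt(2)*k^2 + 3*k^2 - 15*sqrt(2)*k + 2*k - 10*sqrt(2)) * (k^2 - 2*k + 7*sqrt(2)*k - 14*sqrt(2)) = k^5 + k^4 + 2*sqrt(2)*k^4 - 74*k^3 + 2*sqrt(2)*k^3 - 74*k^2 - 8*sqrt(2)*k^2 - 8*sqrt(2)*k + 280*k + 280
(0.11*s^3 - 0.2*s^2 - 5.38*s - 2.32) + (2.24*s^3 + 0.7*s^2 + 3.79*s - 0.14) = 2.35*s^3 + 0.5*s^2 - 1.59*s - 2.46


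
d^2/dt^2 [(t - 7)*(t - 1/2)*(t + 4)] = 6*t - 7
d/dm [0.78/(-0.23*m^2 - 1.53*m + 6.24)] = (0.3588*m + 1.1934)/(0.23*m^2 + 1.53*m - 6.24)^2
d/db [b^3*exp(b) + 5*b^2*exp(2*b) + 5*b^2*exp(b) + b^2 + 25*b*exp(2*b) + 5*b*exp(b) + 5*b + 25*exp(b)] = b^3*exp(b) + 10*b^2*exp(2*b) + 8*b^2*exp(b) + 60*b*exp(2*b) + 15*b*exp(b) + 2*b + 25*exp(2*b) + 30*exp(b) + 5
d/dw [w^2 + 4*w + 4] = 2*w + 4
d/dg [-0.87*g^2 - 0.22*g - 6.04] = -1.74*g - 0.22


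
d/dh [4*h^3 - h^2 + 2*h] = 12*h^2 - 2*h + 2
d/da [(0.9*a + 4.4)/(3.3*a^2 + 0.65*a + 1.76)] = (2.97*a^2 + 0.585*a - (0.9*a + 4.4)*(6.6*a + 0.65) + 1.584)/(3.3*a^2 + 0.65*a + 1.76)^2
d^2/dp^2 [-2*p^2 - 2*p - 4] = -4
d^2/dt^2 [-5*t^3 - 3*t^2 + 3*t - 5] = -30*t - 6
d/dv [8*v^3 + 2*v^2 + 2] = 4*v*(6*v + 1)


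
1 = 1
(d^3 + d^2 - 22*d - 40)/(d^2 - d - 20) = d + 2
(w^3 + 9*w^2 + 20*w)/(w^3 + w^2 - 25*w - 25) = w*(w + 4)/(w^2 - 4*w - 5)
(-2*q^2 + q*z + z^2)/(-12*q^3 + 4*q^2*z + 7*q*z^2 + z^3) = 1/(6*q + z)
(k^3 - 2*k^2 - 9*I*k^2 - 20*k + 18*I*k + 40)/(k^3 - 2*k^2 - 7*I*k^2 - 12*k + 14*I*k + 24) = (k - 5*I)/(k - 3*I)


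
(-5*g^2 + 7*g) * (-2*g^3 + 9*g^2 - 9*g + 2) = 10*g^5 - 59*g^4 + 108*g^3 - 73*g^2 + 14*g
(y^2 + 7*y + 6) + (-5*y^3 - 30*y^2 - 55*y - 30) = -5*y^3 - 29*y^2 - 48*y - 24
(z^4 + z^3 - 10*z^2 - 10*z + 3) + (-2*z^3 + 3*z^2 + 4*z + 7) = z^4 - z^3 - 7*z^2 - 6*z + 10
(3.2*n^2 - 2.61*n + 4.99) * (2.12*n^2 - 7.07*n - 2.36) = 6.784*n^4 - 28.1572*n^3 + 21.4795*n^2 - 29.1197*n - 11.7764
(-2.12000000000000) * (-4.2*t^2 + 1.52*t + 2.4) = 8.904*t^2 - 3.2224*t - 5.088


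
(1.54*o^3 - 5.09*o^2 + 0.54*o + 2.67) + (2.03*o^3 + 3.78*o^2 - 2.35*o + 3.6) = 3.57*o^3 - 1.31*o^2 - 1.81*o + 6.27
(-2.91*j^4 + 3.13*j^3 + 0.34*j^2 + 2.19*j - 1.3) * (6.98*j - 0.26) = -20.3118*j^5 + 22.604*j^4 + 1.5594*j^3 + 15.1978*j^2 - 9.6434*j + 0.338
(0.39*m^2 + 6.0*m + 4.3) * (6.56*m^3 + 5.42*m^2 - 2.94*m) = 2.5584*m^5 + 41.4738*m^4 + 59.5814*m^3 + 5.666*m^2 - 12.642*m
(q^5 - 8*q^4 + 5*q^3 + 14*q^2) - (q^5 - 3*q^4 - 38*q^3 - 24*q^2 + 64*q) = -5*q^4 + 43*q^3 + 38*q^2 - 64*q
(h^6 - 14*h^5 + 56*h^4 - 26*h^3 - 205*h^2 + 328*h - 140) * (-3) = -3*h^6 + 42*h^5 - 168*h^4 + 78*h^3 + 615*h^2 - 984*h + 420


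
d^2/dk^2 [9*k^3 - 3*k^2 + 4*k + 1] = 54*k - 6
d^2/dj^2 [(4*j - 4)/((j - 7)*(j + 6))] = 8*(j^3 - 3*j^2 + 129*j - 85)/(j^6 - 3*j^5 - 123*j^4 + 251*j^3 + 5166*j^2 - 5292*j - 74088)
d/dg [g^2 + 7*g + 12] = 2*g + 7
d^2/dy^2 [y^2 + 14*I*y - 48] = 2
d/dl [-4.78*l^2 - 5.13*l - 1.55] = -9.56*l - 5.13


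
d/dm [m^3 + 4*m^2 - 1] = m*(3*m + 8)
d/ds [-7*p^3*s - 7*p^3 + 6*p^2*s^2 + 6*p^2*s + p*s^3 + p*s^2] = p*(-7*p^2 + 12*p*s + 6*p + 3*s^2 + 2*s)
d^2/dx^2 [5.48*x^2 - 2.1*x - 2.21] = 10.9600000000000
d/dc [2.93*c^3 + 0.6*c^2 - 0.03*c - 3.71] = 8.79*c^2 + 1.2*c - 0.03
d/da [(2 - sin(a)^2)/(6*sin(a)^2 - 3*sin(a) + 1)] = (3*sin(a)^2 - 26*sin(a) + 6)*cos(a)/(6*sin(a)^2 - 3*sin(a) + 1)^2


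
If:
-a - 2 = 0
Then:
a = -2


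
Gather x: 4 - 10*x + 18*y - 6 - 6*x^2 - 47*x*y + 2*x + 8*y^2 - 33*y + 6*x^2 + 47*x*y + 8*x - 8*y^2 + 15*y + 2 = 0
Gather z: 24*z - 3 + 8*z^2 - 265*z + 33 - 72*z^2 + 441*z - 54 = -64*z^2 + 200*z - 24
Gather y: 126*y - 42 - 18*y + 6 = 108*y - 36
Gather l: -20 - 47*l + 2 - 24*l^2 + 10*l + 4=-24*l^2 - 37*l - 14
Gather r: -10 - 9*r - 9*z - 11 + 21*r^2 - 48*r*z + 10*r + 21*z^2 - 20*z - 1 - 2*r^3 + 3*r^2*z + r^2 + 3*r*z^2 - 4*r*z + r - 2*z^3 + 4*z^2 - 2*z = -2*r^3 + r^2*(3*z + 22) + r*(3*z^2 - 52*z + 2) - 2*z^3 + 25*z^2 - 31*z - 22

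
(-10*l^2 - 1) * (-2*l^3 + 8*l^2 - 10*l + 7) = 20*l^5 - 80*l^4 + 102*l^3 - 78*l^2 + 10*l - 7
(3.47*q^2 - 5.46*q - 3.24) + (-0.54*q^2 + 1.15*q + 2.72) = 2.93*q^2 - 4.31*q - 0.52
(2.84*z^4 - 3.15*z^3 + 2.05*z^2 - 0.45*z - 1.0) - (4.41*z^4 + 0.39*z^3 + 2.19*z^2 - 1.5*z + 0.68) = -1.57*z^4 - 3.54*z^3 - 0.14*z^2 + 1.05*z - 1.68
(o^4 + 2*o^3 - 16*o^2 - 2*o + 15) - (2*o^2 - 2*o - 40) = o^4 + 2*o^3 - 18*o^2 + 55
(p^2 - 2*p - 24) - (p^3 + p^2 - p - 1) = -p^3 - p - 23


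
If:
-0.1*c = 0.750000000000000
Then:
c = -7.50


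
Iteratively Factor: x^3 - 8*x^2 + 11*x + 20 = (x - 4)*(x^2 - 4*x - 5) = (x - 4)*(x + 1)*(x - 5)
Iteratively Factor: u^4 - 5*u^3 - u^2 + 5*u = (u - 5)*(u^3 - u) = (u - 5)*(u + 1)*(u^2 - u) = (u - 5)*(u - 1)*(u + 1)*(u)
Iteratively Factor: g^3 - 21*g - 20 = (g + 1)*(g^2 - g - 20) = (g - 5)*(g + 1)*(g + 4)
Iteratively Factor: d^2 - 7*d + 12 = (d - 4)*(d - 3)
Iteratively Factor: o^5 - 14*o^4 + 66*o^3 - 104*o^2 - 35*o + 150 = (o - 5)*(o^4 - 9*o^3 + 21*o^2 + o - 30) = (o - 5)*(o - 3)*(o^3 - 6*o^2 + 3*o + 10) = (o - 5)*(o - 3)*(o - 2)*(o^2 - 4*o - 5) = (o - 5)^2*(o - 3)*(o - 2)*(o + 1)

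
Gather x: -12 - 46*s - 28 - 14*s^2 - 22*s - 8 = -14*s^2 - 68*s - 48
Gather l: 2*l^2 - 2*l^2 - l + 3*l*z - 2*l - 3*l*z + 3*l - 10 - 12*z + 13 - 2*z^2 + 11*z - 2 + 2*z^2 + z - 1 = 0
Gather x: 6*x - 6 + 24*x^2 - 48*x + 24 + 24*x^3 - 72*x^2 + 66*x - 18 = 24*x^3 - 48*x^2 + 24*x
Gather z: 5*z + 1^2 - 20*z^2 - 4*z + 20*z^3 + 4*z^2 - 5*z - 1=20*z^3 - 16*z^2 - 4*z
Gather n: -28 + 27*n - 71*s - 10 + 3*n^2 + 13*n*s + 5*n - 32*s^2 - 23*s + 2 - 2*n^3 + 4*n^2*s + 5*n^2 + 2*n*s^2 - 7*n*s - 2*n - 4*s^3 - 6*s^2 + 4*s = -2*n^3 + n^2*(4*s + 8) + n*(2*s^2 + 6*s + 30) - 4*s^3 - 38*s^2 - 90*s - 36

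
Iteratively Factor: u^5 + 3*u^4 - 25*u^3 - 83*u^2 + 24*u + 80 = (u + 1)*(u^4 + 2*u^3 - 27*u^2 - 56*u + 80) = (u - 1)*(u + 1)*(u^3 + 3*u^2 - 24*u - 80) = (u - 5)*(u - 1)*(u + 1)*(u^2 + 8*u + 16) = (u - 5)*(u - 1)*(u + 1)*(u + 4)*(u + 4)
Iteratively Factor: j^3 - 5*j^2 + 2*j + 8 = (j - 4)*(j^2 - j - 2) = (j - 4)*(j + 1)*(j - 2)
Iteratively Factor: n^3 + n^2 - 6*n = (n - 2)*(n^2 + 3*n) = n*(n - 2)*(n + 3)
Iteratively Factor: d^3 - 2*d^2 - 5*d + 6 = (d + 2)*(d^2 - 4*d + 3) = (d - 1)*(d + 2)*(d - 3)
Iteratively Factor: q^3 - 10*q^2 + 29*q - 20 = (q - 4)*(q^2 - 6*q + 5) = (q - 5)*(q - 4)*(q - 1)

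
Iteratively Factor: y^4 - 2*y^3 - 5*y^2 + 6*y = (y - 1)*(y^3 - y^2 - 6*y) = (y - 3)*(y - 1)*(y^2 + 2*y) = (y - 3)*(y - 1)*(y + 2)*(y)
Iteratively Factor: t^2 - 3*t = (t - 3)*(t)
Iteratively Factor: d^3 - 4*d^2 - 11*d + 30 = (d + 3)*(d^2 - 7*d + 10) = (d - 2)*(d + 3)*(d - 5)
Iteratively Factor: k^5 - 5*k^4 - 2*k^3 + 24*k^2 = (k)*(k^4 - 5*k^3 - 2*k^2 + 24*k) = k*(k + 2)*(k^3 - 7*k^2 + 12*k) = k^2*(k + 2)*(k^2 - 7*k + 12) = k^2*(k - 3)*(k + 2)*(k - 4)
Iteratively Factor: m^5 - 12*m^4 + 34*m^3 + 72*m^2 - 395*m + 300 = (m - 4)*(m^4 - 8*m^3 + 2*m^2 + 80*m - 75) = (m - 5)*(m - 4)*(m^3 - 3*m^2 - 13*m + 15) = (m - 5)*(m - 4)*(m - 1)*(m^2 - 2*m - 15) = (m - 5)^2*(m - 4)*(m - 1)*(m + 3)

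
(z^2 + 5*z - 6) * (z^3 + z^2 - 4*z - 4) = z^5 + 6*z^4 - 5*z^3 - 30*z^2 + 4*z + 24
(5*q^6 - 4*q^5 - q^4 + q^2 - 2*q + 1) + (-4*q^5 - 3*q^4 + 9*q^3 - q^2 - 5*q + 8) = 5*q^6 - 8*q^5 - 4*q^4 + 9*q^3 - 7*q + 9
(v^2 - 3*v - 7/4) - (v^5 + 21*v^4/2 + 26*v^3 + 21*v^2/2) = -v^5 - 21*v^4/2 - 26*v^3 - 19*v^2/2 - 3*v - 7/4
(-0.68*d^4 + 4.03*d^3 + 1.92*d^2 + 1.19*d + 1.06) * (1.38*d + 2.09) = -0.9384*d^5 + 4.1402*d^4 + 11.0723*d^3 + 5.655*d^2 + 3.9499*d + 2.2154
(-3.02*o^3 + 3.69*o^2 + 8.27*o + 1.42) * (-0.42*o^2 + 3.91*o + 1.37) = 1.2684*o^5 - 13.358*o^4 + 6.8171*o^3 + 36.7946*o^2 + 16.8821*o + 1.9454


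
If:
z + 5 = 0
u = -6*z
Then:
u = 30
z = -5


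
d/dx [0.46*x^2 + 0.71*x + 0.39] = 0.92*x + 0.71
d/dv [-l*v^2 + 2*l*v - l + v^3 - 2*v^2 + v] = -2*l*v + 2*l + 3*v^2 - 4*v + 1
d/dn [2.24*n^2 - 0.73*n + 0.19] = 4.48*n - 0.73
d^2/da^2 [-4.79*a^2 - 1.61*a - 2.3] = -9.58000000000000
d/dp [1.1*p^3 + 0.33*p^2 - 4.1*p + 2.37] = 3.3*p^2 + 0.66*p - 4.1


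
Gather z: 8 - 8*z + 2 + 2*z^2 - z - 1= 2*z^2 - 9*z + 9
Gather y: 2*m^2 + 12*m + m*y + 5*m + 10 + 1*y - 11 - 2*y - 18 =2*m^2 + 17*m + y*(m - 1) - 19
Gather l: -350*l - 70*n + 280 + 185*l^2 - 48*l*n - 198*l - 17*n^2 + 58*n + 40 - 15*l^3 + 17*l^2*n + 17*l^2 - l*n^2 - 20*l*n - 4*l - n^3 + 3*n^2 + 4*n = -15*l^3 + l^2*(17*n + 202) + l*(-n^2 - 68*n - 552) - n^3 - 14*n^2 - 8*n + 320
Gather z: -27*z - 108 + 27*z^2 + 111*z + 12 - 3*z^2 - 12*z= 24*z^2 + 72*z - 96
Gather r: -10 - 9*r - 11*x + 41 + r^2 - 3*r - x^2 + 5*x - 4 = r^2 - 12*r - x^2 - 6*x + 27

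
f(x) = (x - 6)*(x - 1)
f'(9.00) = 11.00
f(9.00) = 24.00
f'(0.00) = -7.00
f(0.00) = 6.00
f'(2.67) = -1.66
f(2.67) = -5.56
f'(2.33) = -2.34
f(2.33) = -4.88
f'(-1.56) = -10.12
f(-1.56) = 19.35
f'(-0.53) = -8.06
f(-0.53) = 9.99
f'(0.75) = -5.50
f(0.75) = 1.31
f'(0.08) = -6.84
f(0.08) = 5.45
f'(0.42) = -6.16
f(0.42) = 3.24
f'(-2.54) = -12.08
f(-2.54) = 30.23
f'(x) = 2*x - 7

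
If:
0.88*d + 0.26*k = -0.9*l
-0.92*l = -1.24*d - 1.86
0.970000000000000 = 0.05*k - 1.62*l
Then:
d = -1.78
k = 7.31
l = -0.37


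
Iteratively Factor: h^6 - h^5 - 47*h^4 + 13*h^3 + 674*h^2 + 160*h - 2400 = (h + 4)*(h^5 - 5*h^4 - 27*h^3 + 121*h^2 + 190*h - 600) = (h + 3)*(h + 4)*(h^4 - 8*h^3 - 3*h^2 + 130*h - 200) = (h - 5)*(h + 3)*(h + 4)*(h^3 - 3*h^2 - 18*h + 40) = (h - 5)*(h + 3)*(h + 4)^2*(h^2 - 7*h + 10) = (h - 5)*(h - 2)*(h + 3)*(h + 4)^2*(h - 5)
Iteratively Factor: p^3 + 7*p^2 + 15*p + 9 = (p + 1)*(p^2 + 6*p + 9) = (p + 1)*(p + 3)*(p + 3)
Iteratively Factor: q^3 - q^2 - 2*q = (q + 1)*(q^2 - 2*q) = (q - 2)*(q + 1)*(q)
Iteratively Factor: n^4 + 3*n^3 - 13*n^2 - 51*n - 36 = (n + 3)*(n^3 - 13*n - 12) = (n + 3)^2*(n^2 - 3*n - 4) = (n - 4)*(n + 3)^2*(n + 1)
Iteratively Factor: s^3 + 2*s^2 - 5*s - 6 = (s + 3)*(s^2 - s - 2) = (s + 1)*(s + 3)*(s - 2)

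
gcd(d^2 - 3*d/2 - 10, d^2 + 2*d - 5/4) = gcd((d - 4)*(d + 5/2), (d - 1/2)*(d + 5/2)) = d + 5/2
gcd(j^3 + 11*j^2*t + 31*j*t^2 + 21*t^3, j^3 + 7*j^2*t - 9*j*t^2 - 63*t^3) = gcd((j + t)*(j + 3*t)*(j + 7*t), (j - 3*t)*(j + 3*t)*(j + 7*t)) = j^2 + 10*j*t + 21*t^2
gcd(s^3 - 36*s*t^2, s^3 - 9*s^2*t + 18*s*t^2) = s^2 - 6*s*t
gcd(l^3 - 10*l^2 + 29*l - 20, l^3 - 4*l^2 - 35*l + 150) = l - 5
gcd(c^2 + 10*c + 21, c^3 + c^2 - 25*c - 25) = 1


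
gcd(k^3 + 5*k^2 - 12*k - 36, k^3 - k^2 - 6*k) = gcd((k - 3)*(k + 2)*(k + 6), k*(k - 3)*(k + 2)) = k^2 - k - 6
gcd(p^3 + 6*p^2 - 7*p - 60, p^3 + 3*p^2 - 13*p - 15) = p^2 + 2*p - 15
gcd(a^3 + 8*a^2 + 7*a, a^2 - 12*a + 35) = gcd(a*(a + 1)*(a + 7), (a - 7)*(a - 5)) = 1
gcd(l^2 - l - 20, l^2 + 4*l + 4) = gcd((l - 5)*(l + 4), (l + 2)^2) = 1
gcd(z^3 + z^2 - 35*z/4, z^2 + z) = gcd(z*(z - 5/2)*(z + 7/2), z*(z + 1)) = z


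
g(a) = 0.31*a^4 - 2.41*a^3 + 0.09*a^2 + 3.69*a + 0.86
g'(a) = 1.24*a^3 - 7.23*a^2 + 0.18*a + 3.69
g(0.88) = 2.72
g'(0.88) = -0.91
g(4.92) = -84.18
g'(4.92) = -22.76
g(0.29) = 1.88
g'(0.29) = 3.16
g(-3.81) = 186.72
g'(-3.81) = -170.53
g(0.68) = 2.72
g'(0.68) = 0.86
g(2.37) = -12.19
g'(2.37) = -19.99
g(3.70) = -48.23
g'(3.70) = -31.81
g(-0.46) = -0.57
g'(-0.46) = 1.96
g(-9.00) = 3765.74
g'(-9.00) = -1487.52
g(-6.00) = 904.28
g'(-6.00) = -525.51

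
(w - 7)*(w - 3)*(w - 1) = w^3 - 11*w^2 + 31*w - 21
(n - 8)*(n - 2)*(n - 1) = n^3 - 11*n^2 + 26*n - 16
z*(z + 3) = z^2 + 3*z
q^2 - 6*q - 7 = (q - 7)*(q + 1)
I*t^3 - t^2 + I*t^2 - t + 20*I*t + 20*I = (t - 4*I)*(t + 5*I)*(I*t + I)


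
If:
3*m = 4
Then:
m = 4/3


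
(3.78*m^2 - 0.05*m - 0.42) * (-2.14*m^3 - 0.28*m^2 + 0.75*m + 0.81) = -8.0892*m^5 - 0.9514*m^4 + 3.7478*m^3 + 3.1419*m^2 - 0.3555*m - 0.3402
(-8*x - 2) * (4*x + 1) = -32*x^2 - 16*x - 2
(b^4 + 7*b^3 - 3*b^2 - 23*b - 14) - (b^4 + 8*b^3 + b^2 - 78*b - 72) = -b^3 - 4*b^2 + 55*b + 58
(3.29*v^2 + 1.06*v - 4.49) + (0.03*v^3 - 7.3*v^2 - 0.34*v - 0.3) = 0.03*v^3 - 4.01*v^2 + 0.72*v - 4.79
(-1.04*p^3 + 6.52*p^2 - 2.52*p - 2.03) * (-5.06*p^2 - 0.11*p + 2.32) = 5.2624*p^5 - 32.8768*p^4 + 9.6212*p^3 + 25.6754*p^2 - 5.6231*p - 4.7096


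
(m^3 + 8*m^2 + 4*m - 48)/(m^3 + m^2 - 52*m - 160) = (m^2 + 4*m - 12)/(m^2 - 3*m - 40)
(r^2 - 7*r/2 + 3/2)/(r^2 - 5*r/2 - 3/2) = (2*r - 1)/(2*r + 1)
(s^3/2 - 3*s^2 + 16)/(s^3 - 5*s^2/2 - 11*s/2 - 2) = (s^2 - 2*s - 8)/(2*s^2 + 3*s + 1)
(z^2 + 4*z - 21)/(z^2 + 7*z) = (z - 3)/z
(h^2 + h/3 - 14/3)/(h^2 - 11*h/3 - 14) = (h - 2)/(h - 6)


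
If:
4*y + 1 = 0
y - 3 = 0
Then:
No Solution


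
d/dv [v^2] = 2*v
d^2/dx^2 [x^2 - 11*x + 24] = 2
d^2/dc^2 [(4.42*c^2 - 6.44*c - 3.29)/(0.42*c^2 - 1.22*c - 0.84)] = (-8.88178419700125e-16*c^4 + 2.25758399999999*c^3 + 5.87412000000001*c^2 - 3.517416*c + 7.321832)/(0.074088*c^6 - 0.645624*c^5 + 1.430856*c^4 + 0.766648*c^3 - 2.861712*c^2 - 2.582496*c - 0.592704)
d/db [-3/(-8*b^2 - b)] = 3*(-16*b - 1)/(b^2*(8*b + 1)^2)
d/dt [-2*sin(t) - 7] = -2*cos(t)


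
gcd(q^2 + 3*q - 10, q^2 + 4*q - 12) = q - 2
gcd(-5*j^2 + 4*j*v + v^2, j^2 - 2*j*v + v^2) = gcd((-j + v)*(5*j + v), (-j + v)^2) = -j + v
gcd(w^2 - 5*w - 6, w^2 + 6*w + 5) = w + 1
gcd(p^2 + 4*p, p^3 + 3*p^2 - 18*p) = p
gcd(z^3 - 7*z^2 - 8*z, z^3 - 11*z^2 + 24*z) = z^2 - 8*z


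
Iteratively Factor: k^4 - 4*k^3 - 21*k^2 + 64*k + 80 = (k + 4)*(k^3 - 8*k^2 + 11*k + 20) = (k - 5)*(k + 4)*(k^2 - 3*k - 4) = (k - 5)*(k - 4)*(k + 4)*(k + 1)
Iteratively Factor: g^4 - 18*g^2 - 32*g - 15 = (g + 1)*(g^3 - g^2 - 17*g - 15) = (g + 1)*(g + 3)*(g^2 - 4*g - 5) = (g - 5)*(g + 1)*(g + 3)*(g + 1)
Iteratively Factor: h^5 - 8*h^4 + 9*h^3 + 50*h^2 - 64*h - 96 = (h - 4)*(h^4 - 4*h^3 - 7*h^2 + 22*h + 24) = (h - 4)^2*(h^3 - 7*h - 6) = (h - 4)^2*(h + 1)*(h^2 - h - 6) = (h - 4)^2*(h + 1)*(h + 2)*(h - 3)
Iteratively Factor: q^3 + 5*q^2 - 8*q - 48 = (q - 3)*(q^2 + 8*q + 16) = (q - 3)*(q + 4)*(q + 4)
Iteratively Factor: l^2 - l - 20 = (l + 4)*(l - 5)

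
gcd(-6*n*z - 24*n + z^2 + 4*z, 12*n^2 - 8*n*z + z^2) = -6*n + z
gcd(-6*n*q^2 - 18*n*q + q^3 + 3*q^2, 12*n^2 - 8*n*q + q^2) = -6*n + q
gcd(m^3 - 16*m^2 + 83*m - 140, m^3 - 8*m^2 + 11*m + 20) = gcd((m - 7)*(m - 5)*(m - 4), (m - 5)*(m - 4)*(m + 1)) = m^2 - 9*m + 20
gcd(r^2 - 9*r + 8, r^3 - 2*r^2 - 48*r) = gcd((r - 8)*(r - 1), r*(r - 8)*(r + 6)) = r - 8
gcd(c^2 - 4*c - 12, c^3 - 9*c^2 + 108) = c - 6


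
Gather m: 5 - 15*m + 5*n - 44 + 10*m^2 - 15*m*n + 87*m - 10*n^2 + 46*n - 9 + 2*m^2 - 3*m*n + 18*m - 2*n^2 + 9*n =12*m^2 + m*(90 - 18*n) - 12*n^2 + 60*n - 48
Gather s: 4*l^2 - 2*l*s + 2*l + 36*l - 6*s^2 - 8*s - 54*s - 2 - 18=4*l^2 + 38*l - 6*s^2 + s*(-2*l - 62) - 20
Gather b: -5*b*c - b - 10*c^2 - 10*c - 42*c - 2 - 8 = b*(-5*c - 1) - 10*c^2 - 52*c - 10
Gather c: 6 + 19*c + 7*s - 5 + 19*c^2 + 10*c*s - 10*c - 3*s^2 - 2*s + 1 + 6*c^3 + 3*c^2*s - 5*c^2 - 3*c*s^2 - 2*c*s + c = 6*c^3 + c^2*(3*s + 14) + c*(-3*s^2 + 8*s + 10) - 3*s^2 + 5*s + 2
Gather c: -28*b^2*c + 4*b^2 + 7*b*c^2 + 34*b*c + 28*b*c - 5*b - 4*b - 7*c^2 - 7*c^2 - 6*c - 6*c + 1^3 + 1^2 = 4*b^2 - 9*b + c^2*(7*b - 14) + c*(-28*b^2 + 62*b - 12) + 2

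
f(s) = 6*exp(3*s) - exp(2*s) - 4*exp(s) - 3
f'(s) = 18*exp(3*s) - 2*exp(2*s) - 4*exp(s) = 2*(9*exp(2*s) - exp(s) - 2)*exp(s)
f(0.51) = 15.27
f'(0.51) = 70.92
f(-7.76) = -3.00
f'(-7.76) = -0.00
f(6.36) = 1159748725.82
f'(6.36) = 3479585181.28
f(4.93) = 15879178.48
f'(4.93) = 47657800.38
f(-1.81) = -3.66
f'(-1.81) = -0.63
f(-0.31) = -4.10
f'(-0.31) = 3.09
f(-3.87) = -3.08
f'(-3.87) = -0.08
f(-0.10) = -2.99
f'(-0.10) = 8.08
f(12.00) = 25867362792918019.35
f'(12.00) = 77602114869178235.24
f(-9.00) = -3.00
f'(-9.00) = 0.00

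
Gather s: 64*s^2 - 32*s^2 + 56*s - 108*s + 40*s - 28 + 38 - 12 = 32*s^2 - 12*s - 2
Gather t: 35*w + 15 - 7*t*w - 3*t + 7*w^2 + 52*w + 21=t*(-7*w - 3) + 7*w^2 + 87*w + 36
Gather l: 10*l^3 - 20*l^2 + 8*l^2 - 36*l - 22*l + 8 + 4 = 10*l^3 - 12*l^2 - 58*l + 12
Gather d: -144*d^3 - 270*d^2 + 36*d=-144*d^3 - 270*d^2 + 36*d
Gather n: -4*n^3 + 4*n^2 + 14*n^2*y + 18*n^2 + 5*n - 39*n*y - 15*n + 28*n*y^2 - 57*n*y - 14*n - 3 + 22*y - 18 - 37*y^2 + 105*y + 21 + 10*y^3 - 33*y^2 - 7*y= -4*n^3 + n^2*(14*y + 22) + n*(28*y^2 - 96*y - 24) + 10*y^3 - 70*y^2 + 120*y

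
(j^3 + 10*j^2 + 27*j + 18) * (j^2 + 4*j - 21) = j^5 + 14*j^4 + 46*j^3 - 84*j^2 - 495*j - 378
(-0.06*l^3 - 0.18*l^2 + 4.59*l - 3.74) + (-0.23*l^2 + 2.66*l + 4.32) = -0.06*l^3 - 0.41*l^2 + 7.25*l + 0.58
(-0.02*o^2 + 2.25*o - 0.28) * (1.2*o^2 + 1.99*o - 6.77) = -0.024*o^4 + 2.6602*o^3 + 4.2769*o^2 - 15.7897*o + 1.8956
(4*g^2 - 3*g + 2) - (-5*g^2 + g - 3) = 9*g^2 - 4*g + 5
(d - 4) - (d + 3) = -7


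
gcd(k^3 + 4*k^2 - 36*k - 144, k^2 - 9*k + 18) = k - 6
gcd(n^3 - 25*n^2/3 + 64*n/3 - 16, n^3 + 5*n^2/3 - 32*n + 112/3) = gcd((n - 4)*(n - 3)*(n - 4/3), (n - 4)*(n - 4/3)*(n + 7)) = n^2 - 16*n/3 + 16/3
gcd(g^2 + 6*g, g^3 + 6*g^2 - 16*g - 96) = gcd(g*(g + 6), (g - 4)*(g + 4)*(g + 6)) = g + 6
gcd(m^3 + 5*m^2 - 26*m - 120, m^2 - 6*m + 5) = m - 5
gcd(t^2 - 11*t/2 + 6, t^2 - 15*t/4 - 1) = t - 4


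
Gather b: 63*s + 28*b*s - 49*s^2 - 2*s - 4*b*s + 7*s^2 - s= 24*b*s - 42*s^2 + 60*s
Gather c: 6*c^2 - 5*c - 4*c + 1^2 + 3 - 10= 6*c^2 - 9*c - 6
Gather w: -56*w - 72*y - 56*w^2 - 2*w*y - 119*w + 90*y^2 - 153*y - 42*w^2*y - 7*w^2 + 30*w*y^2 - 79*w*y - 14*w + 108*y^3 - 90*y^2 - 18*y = w^2*(-42*y - 63) + w*(30*y^2 - 81*y - 189) + 108*y^3 - 243*y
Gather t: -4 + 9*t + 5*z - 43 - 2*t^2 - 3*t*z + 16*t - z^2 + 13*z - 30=-2*t^2 + t*(25 - 3*z) - z^2 + 18*z - 77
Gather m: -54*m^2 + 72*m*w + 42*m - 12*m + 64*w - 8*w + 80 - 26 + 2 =-54*m^2 + m*(72*w + 30) + 56*w + 56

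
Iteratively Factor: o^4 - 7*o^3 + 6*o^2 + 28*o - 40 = (o - 5)*(o^3 - 2*o^2 - 4*o + 8) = (o - 5)*(o - 2)*(o^2 - 4) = (o - 5)*(o - 2)*(o + 2)*(o - 2)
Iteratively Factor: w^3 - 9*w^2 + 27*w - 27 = (w - 3)*(w^2 - 6*w + 9) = (w - 3)^2*(w - 3)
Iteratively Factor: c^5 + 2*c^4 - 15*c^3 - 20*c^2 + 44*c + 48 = (c + 2)*(c^4 - 15*c^2 + 10*c + 24) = (c - 2)*(c + 2)*(c^3 + 2*c^2 - 11*c - 12) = (c - 2)*(c + 2)*(c + 4)*(c^2 - 2*c - 3) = (c - 3)*(c - 2)*(c + 2)*(c + 4)*(c + 1)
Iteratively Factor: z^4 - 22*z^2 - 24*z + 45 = (z - 1)*(z^3 + z^2 - 21*z - 45) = (z - 1)*(z + 3)*(z^2 - 2*z - 15) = (z - 1)*(z + 3)^2*(z - 5)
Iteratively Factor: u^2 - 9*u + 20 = (u - 5)*(u - 4)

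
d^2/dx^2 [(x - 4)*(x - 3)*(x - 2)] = 6*x - 18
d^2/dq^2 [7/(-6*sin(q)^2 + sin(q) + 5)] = 7*(144*sin(q)^3 + 126*sin(q)^2 + 31*sin(q) + 62)/((sin(q) - 1)^2*(6*sin(q) + 5)^3)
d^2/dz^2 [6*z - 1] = 0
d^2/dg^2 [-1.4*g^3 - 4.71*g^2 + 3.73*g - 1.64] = -8.4*g - 9.42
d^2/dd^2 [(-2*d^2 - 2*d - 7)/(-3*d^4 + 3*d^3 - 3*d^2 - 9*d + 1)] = 2*(54*d^8 + 54*d^7 + 486*d^6 - 1161*d^5 + 963*d^4 - 90*d^3 - 270*d^2 + 522*d + 608)/(27*d^12 - 81*d^11 + 162*d^10 + 54*d^9 - 351*d^8 + 702*d^7 + 189*d^6 - 594*d^5 + 873*d^4 + 558*d^3 - 234*d^2 + 27*d - 1)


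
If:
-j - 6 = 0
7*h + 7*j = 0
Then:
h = 6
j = -6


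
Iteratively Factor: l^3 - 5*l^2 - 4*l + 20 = (l - 5)*(l^2 - 4) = (l - 5)*(l - 2)*(l + 2)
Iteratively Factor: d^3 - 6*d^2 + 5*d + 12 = (d - 3)*(d^2 - 3*d - 4) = (d - 4)*(d - 3)*(d + 1)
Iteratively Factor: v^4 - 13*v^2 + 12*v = (v - 1)*(v^3 + v^2 - 12*v) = (v - 1)*(v + 4)*(v^2 - 3*v) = (v - 3)*(v - 1)*(v + 4)*(v)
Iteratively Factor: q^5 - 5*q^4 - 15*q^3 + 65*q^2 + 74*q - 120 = (q + 2)*(q^4 - 7*q^3 - q^2 + 67*q - 60) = (q - 4)*(q + 2)*(q^3 - 3*q^2 - 13*q + 15) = (q - 4)*(q - 1)*(q + 2)*(q^2 - 2*q - 15) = (q - 4)*(q - 1)*(q + 2)*(q + 3)*(q - 5)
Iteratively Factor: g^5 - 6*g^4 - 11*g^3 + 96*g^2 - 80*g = (g - 5)*(g^4 - g^3 - 16*g^2 + 16*g) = (g - 5)*(g + 4)*(g^3 - 5*g^2 + 4*g) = (g - 5)*(g - 1)*(g + 4)*(g^2 - 4*g) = (g - 5)*(g - 4)*(g - 1)*(g + 4)*(g)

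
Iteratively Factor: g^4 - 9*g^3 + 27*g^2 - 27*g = (g - 3)*(g^3 - 6*g^2 + 9*g) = (g - 3)^2*(g^2 - 3*g) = g*(g - 3)^2*(g - 3)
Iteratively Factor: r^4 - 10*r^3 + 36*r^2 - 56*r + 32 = (r - 4)*(r^3 - 6*r^2 + 12*r - 8) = (r - 4)*(r - 2)*(r^2 - 4*r + 4) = (r - 4)*(r - 2)^2*(r - 2)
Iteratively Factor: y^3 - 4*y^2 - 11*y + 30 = (y + 3)*(y^2 - 7*y + 10) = (y - 2)*(y + 3)*(y - 5)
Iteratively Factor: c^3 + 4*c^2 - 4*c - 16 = (c - 2)*(c^2 + 6*c + 8) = (c - 2)*(c + 2)*(c + 4)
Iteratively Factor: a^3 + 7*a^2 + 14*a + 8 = (a + 2)*(a^2 + 5*a + 4) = (a + 2)*(a + 4)*(a + 1)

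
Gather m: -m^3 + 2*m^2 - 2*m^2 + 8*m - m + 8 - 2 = -m^3 + 7*m + 6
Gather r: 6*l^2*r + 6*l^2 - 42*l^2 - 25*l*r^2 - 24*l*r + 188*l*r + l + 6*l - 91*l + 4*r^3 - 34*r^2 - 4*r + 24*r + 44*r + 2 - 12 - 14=-36*l^2 - 84*l + 4*r^3 + r^2*(-25*l - 34) + r*(6*l^2 + 164*l + 64) - 24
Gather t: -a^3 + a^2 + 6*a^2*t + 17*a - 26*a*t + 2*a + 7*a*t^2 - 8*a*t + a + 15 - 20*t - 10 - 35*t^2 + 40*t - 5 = -a^3 + a^2 + 20*a + t^2*(7*a - 35) + t*(6*a^2 - 34*a + 20)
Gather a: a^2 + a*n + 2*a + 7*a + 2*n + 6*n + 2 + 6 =a^2 + a*(n + 9) + 8*n + 8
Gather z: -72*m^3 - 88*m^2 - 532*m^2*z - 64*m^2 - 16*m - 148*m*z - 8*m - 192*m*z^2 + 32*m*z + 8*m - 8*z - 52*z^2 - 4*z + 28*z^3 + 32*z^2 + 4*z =-72*m^3 - 152*m^2 - 16*m + 28*z^3 + z^2*(-192*m - 20) + z*(-532*m^2 - 116*m - 8)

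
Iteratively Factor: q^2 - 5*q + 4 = (q - 1)*(q - 4)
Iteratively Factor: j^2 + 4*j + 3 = (j + 1)*(j + 3)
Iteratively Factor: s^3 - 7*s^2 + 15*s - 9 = (s - 3)*(s^2 - 4*s + 3) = (s - 3)^2*(s - 1)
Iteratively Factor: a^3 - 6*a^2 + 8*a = (a - 2)*(a^2 - 4*a) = (a - 4)*(a - 2)*(a)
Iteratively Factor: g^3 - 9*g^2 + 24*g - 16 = (g - 4)*(g^2 - 5*g + 4) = (g - 4)^2*(g - 1)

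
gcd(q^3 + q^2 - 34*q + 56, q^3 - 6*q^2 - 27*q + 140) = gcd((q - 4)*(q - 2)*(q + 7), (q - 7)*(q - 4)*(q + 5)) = q - 4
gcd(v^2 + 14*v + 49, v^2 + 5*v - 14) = v + 7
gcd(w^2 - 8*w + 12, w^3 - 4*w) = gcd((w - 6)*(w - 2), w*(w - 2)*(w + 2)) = w - 2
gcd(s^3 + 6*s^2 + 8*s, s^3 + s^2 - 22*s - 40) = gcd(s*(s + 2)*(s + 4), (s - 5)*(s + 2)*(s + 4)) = s^2 + 6*s + 8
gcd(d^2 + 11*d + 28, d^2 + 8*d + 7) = d + 7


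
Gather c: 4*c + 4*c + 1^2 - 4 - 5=8*c - 8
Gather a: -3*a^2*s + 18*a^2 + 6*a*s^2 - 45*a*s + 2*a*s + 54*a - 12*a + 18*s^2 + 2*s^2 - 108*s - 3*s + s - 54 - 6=a^2*(18 - 3*s) + a*(6*s^2 - 43*s + 42) + 20*s^2 - 110*s - 60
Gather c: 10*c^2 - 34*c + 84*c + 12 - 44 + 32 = 10*c^2 + 50*c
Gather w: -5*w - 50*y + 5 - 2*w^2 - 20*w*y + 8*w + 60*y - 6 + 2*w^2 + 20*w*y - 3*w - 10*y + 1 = 0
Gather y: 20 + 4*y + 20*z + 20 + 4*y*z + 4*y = y*(4*z + 8) + 20*z + 40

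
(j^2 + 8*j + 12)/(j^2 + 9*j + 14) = (j + 6)/(j + 7)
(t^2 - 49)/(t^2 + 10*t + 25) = (t^2 - 49)/(t^2 + 10*t + 25)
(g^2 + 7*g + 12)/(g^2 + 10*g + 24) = (g + 3)/(g + 6)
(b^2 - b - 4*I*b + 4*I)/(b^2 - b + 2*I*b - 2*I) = (b - 4*I)/(b + 2*I)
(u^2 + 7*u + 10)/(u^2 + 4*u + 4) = (u + 5)/(u + 2)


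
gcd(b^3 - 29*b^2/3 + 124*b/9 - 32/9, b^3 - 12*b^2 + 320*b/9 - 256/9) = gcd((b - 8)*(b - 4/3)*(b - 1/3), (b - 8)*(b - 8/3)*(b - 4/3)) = b^2 - 28*b/3 + 32/3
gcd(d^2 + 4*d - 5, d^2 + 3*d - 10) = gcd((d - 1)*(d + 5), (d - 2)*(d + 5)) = d + 5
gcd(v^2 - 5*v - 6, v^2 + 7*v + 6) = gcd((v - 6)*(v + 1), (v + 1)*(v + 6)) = v + 1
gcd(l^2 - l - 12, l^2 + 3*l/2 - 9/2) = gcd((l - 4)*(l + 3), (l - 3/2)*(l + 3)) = l + 3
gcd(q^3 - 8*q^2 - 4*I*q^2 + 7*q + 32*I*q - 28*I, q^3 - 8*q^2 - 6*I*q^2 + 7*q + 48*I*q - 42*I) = q^2 - 8*q + 7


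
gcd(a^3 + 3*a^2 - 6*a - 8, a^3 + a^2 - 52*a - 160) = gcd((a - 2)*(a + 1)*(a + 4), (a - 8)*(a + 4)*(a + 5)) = a + 4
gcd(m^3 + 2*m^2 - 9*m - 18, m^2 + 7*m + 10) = m + 2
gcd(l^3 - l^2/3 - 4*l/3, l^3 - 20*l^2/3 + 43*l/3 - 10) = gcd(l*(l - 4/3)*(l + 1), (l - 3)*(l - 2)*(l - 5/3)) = 1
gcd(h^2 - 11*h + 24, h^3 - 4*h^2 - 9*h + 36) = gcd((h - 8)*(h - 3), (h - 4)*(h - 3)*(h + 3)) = h - 3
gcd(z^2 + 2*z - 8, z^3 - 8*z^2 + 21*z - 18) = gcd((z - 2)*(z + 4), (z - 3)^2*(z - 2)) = z - 2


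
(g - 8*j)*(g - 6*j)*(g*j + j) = g^3*j - 14*g^2*j^2 + g^2*j + 48*g*j^3 - 14*g*j^2 + 48*j^3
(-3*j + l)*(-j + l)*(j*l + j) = 3*j^3*l + 3*j^3 - 4*j^2*l^2 - 4*j^2*l + j*l^3 + j*l^2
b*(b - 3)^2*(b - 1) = b^4 - 7*b^3 + 15*b^2 - 9*b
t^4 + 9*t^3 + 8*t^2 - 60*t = t*(t - 2)*(t + 5)*(t + 6)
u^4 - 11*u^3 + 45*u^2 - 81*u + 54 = (u - 3)^3*(u - 2)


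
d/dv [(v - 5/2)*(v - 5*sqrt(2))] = 2*v - 5*sqrt(2) - 5/2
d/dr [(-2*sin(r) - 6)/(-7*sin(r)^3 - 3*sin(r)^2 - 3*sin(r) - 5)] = 2*(-14*sin(r)^3 - 66*sin(r)^2 - 18*sin(r) - 4)*cos(r)/(7*sin(r)^3 + 3*sin(r)^2 + 3*sin(r) + 5)^2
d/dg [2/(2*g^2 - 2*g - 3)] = 4*(1 - 2*g)/(-2*g^2 + 2*g + 3)^2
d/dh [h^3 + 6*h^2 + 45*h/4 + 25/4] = 3*h^2 + 12*h + 45/4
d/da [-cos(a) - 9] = sin(a)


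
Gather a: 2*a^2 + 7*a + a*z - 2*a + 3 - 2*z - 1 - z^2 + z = 2*a^2 + a*(z + 5) - z^2 - z + 2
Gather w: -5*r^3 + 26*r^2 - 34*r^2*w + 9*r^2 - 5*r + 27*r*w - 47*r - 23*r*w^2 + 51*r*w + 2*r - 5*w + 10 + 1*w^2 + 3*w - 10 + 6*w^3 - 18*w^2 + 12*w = -5*r^3 + 35*r^2 - 50*r + 6*w^3 + w^2*(-23*r - 17) + w*(-34*r^2 + 78*r + 10)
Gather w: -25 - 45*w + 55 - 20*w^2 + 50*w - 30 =-20*w^2 + 5*w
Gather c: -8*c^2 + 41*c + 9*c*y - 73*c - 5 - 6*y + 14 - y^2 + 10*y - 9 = -8*c^2 + c*(9*y - 32) - y^2 + 4*y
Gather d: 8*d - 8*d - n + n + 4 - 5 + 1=0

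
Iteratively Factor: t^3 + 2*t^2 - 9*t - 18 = (t + 3)*(t^2 - t - 6) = (t - 3)*(t + 3)*(t + 2)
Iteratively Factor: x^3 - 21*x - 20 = (x + 1)*(x^2 - x - 20) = (x - 5)*(x + 1)*(x + 4)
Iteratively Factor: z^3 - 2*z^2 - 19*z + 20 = (z + 4)*(z^2 - 6*z + 5) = (z - 5)*(z + 4)*(z - 1)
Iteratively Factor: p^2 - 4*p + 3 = (p - 1)*(p - 3)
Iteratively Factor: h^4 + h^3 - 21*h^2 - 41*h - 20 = (h + 1)*(h^3 - 21*h - 20) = (h + 1)*(h + 4)*(h^2 - 4*h - 5) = (h + 1)^2*(h + 4)*(h - 5)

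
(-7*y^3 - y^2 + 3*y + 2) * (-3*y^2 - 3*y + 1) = 21*y^5 + 24*y^4 - 13*y^3 - 16*y^2 - 3*y + 2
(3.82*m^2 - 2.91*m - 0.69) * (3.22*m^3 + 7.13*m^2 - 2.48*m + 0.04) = 12.3004*m^5 + 17.8664*m^4 - 32.4437*m^3 + 2.4499*m^2 + 1.5948*m - 0.0276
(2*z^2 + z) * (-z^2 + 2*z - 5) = -2*z^4 + 3*z^3 - 8*z^2 - 5*z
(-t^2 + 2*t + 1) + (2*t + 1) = -t^2 + 4*t + 2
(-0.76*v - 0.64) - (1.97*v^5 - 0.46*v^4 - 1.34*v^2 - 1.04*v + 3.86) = -1.97*v^5 + 0.46*v^4 + 1.34*v^2 + 0.28*v - 4.5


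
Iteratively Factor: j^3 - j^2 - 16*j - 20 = (j + 2)*(j^2 - 3*j - 10) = (j - 5)*(j + 2)*(j + 2)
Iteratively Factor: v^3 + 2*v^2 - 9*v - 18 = (v + 2)*(v^2 - 9) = (v + 2)*(v + 3)*(v - 3)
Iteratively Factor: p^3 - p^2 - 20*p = (p + 4)*(p^2 - 5*p) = (p - 5)*(p + 4)*(p)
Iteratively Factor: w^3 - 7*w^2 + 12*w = (w - 4)*(w^2 - 3*w) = w*(w - 4)*(w - 3)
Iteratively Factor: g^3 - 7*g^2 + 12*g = (g - 4)*(g^2 - 3*g) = (g - 4)*(g - 3)*(g)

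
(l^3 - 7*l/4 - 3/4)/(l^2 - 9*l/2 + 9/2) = (2*l^2 + 3*l + 1)/(2*(l - 3))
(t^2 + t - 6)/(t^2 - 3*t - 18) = (t - 2)/(t - 6)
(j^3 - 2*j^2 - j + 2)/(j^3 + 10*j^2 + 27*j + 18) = (j^2 - 3*j + 2)/(j^2 + 9*j + 18)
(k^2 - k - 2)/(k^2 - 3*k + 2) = (k + 1)/(k - 1)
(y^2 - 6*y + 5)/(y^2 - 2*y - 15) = (y - 1)/(y + 3)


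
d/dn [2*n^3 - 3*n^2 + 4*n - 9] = 6*n^2 - 6*n + 4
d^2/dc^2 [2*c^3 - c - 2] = 12*c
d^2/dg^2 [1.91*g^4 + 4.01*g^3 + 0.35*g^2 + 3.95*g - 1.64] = 22.92*g^2 + 24.06*g + 0.7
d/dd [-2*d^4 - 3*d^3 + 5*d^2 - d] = -8*d^3 - 9*d^2 + 10*d - 1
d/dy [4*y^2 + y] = 8*y + 1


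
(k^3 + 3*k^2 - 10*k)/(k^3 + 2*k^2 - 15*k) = (k - 2)/(k - 3)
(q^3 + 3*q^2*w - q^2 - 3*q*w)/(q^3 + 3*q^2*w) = (q - 1)/q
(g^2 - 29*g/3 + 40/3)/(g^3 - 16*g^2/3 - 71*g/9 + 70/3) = 3*(g - 8)/(3*g^2 - 11*g - 42)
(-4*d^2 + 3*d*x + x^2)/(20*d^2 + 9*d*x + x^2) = (-d + x)/(5*d + x)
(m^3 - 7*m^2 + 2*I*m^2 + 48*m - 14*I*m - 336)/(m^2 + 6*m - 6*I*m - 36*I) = (m^2 + m*(-7 + 8*I) - 56*I)/(m + 6)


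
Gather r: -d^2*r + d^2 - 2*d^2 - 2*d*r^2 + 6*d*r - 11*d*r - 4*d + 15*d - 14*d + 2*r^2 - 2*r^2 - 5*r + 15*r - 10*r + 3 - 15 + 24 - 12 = -d^2 - 2*d*r^2 - 3*d + r*(-d^2 - 5*d)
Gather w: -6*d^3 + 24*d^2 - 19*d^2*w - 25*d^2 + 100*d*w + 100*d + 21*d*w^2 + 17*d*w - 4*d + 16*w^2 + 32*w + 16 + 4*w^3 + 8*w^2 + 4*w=-6*d^3 - d^2 + 96*d + 4*w^3 + w^2*(21*d + 24) + w*(-19*d^2 + 117*d + 36) + 16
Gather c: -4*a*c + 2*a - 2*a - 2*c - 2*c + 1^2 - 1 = c*(-4*a - 4)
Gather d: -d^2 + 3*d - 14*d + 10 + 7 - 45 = -d^2 - 11*d - 28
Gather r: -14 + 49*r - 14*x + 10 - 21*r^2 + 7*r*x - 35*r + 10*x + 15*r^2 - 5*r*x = -6*r^2 + r*(2*x + 14) - 4*x - 4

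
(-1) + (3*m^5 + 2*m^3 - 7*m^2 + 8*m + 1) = 3*m^5 + 2*m^3 - 7*m^2 + 8*m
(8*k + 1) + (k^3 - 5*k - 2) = k^3 + 3*k - 1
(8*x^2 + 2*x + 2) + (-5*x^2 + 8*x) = 3*x^2 + 10*x + 2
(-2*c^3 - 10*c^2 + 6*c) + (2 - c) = -2*c^3 - 10*c^2 + 5*c + 2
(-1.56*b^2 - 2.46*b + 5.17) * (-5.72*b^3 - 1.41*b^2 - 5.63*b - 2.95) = 8.9232*b^5 + 16.2708*b^4 - 17.321*b^3 + 11.1621*b^2 - 21.8501*b - 15.2515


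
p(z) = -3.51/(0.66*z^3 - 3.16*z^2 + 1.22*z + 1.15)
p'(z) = -3.51*(-1.98*z^2 + 6.32*z - 1.22)/(0.66*z^3 - 3.16*z^2 + 1.22*z + 1.15)^2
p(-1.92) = 0.20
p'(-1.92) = 0.24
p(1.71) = 1.30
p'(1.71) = -1.82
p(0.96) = 492.27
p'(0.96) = -208667.76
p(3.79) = 0.95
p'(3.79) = 1.47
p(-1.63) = 0.29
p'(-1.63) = 0.40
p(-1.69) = 0.27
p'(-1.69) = 0.36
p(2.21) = 0.79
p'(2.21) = -0.54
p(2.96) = 0.60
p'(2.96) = -0.01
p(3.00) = 0.60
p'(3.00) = 0.01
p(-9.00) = 0.00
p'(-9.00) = 0.00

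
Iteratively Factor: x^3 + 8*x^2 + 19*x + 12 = (x + 4)*(x^2 + 4*x + 3) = (x + 1)*(x + 4)*(x + 3)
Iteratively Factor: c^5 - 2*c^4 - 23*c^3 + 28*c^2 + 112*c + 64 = (c + 1)*(c^4 - 3*c^3 - 20*c^2 + 48*c + 64) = (c + 1)*(c + 4)*(c^3 - 7*c^2 + 8*c + 16) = (c + 1)^2*(c + 4)*(c^2 - 8*c + 16) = (c - 4)*(c + 1)^2*(c + 4)*(c - 4)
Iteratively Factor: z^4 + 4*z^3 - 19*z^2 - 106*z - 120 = (z - 5)*(z^3 + 9*z^2 + 26*z + 24) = (z - 5)*(z + 2)*(z^2 + 7*z + 12) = (z - 5)*(z + 2)*(z + 3)*(z + 4)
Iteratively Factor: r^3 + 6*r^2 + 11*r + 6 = (r + 2)*(r^2 + 4*r + 3) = (r + 2)*(r + 3)*(r + 1)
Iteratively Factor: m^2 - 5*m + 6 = (m - 2)*(m - 3)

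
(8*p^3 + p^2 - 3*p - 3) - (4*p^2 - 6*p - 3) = 8*p^3 - 3*p^2 + 3*p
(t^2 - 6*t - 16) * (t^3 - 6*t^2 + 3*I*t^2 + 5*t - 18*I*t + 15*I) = t^5 - 12*t^4 + 3*I*t^4 + 25*t^3 - 36*I*t^3 + 66*t^2 + 75*I*t^2 - 80*t + 198*I*t - 240*I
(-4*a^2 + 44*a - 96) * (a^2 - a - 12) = -4*a^4 + 48*a^3 - 92*a^2 - 432*a + 1152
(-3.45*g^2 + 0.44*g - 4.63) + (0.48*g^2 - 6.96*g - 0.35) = -2.97*g^2 - 6.52*g - 4.98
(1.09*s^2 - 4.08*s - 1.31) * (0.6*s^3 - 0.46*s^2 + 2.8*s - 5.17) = 0.654*s^5 - 2.9494*s^4 + 4.1428*s^3 - 16.4567*s^2 + 17.4256*s + 6.7727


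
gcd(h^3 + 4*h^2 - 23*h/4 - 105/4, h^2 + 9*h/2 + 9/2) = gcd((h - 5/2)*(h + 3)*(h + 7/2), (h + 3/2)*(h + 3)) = h + 3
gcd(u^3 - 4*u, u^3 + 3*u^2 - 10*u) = u^2 - 2*u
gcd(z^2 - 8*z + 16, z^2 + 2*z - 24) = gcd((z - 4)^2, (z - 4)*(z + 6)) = z - 4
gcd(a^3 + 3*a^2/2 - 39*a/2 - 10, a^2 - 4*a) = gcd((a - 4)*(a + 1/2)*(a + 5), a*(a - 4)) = a - 4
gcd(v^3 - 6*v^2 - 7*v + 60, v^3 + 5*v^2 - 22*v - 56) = v - 4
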